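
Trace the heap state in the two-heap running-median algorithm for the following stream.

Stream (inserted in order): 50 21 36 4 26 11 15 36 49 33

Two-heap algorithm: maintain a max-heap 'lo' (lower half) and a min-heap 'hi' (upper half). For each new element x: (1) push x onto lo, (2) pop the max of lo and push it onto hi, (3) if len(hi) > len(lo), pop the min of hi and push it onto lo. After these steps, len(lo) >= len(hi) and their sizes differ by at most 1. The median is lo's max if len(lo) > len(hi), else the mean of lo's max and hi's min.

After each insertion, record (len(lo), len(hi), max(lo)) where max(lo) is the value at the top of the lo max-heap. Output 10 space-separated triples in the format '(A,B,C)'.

Step 1: insert 50 -> lo=[50] hi=[] -> (len(lo)=1, len(hi)=0, max(lo)=50)
Step 2: insert 21 -> lo=[21] hi=[50] -> (len(lo)=1, len(hi)=1, max(lo)=21)
Step 3: insert 36 -> lo=[21, 36] hi=[50] -> (len(lo)=2, len(hi)=1, max(lo)=36)
Step 4: insert 4 -> lo=[4, 21] hi=[36, 50] -> (len(lo)=2, len(hi)=2, max(lo)=21)
Step 5: insert 26 -> lo=[4, 21, 26] hi=[36, 50] -> (len(lo)=3, len(hi)=2, max(lo)=26)
Step 6: insert 11 -> lo=[4, 11, 21] hi=[26, 36, 50] -> (len(lo)=3, len(hi)=3, max(lo)=21)
Step 7: insert 15 -> lo=[4, 11, 15, 21] hi=[26, 36, 50] -> (len(lo)=4, len(hi)=3, max(lo)=21)
Step 8: insert 36 -> lo=[4, 11, 15, 21] hi=[26, 36, 36, 50] -> (len(lo)=4, len(hi)=4, max(lo)=21)
Step 9: insert 49 -> lo=[4, 11, 15, 21, 26] hi=[36, 36, 49, 50] -> (len(lo)=5, len(hi)=4, max(lo)=26)
Step 10: insert 33 -> lo=[4, 11, 15, 21, 26] hi=[33, 36, 36, 49, 50] -> (len(lo)=5, len(hi)=5, max(lo)=26)

Answer: (1,0,50) (1,1,21) (2,1,36) (2,2,21) (3,2,26) (3,3,21) (4,3,21) (4,4,21) (5,4,26) (5,5,26)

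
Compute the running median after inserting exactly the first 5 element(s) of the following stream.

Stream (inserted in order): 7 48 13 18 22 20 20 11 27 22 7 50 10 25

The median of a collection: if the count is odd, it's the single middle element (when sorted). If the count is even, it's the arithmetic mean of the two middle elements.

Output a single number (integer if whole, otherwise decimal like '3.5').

Step 1: insert 7 -> lo=[7] (size 1, max 7) hi=[] (size 0) -> median=7
Step 2: insert 48 -> lo=[7] (size 1, max 7) hi=[48] (size 1, min 48) -> median=27.5
Step 3: insert 13 -> lo=[7, 13] (size 2, max 13) hi=[48] (size 1, min 48) -> median=13
Step 4: insert 18 -> lo=[7, 13] (size 2, max 13) hi=[18, 48] (size 2, min 18) -> median=15.5
Step 5: insert 22 -> lo=[7, 13, 18] (size 3, max 18) hi=[22, 48] (size 2, min 22) -> median=18

Answer: 18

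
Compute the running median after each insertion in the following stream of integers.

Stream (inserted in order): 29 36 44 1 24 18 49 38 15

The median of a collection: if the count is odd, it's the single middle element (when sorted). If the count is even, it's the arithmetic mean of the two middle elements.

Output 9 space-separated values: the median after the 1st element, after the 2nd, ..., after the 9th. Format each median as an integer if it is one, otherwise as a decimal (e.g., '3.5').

Answer: 29 32.5 36 32.5 29 26.5 29 32.5 29

Derivation:
Step 1: insert 29 -> lo=[29] (size 1, max 29) hi=[] (size 0) -> median=29
Step 2: insert 36 -> lo=[29] (size 1, max 29) hi=[36] (size 1, min 36) -> median=32.5
Step 3: insert 44 -> lo=[29, 36] (size 2, max 36) hi=[44] (size 1, min 44) -> median=36
Step 4: insert 1 -> lo=[1, 29] (size 2, max 29) hi=[36, 44] (size 2, min 36) -> median=32.5
Step 5: insert 24 -> lo=[1, 24, 29] (size 3, max 29) hi=[36, 44] (size 2, min 36) -> median=29
Step 6: insert 18 -> lo=[1, 18, 24] (size 3, max 24) hi=[29, 36, 44] (size 3, min 29) -> median=26.5
Step 7: insert 49 -> lo=[1, 18, 24, 29] (size 4, max 29) hi=[36, 44, 49] (size 3, min 36) -> median=29
Step 8: insert 38 -> lo=[1, 18, 24, 29] (size 4, max 29) hi=[36, 38, 44, 49] (size 4, min 36) -> median=32.5
Step 9: insert 15 -> lo=[1, 15, 18, 24, 29] (size 5, max 29) hi=[36, 38, 44, 49] (size 4, min 36) -> median=29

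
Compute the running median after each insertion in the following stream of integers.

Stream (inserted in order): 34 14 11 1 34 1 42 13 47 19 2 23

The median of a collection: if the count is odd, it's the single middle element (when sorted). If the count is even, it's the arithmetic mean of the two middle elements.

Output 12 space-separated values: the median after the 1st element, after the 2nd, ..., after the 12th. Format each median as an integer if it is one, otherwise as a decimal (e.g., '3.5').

Step 1: insert 34 -> lo=[34] (size 1, max 34) hi=[] (size 0) -> median=34
Step 2: insert 14 -> lo=[14] (size 1, max 14) hi=[34] (size 1, min 34) -> median=24
Step 3: insert 11 -> lo=[11, 14] (size 2, max 14) hi=[34] (size 1, min 34) -> median=14
Step 4: insert 1 -> lo=[1, 11] (size 2, max 11) hi=[14, 34] (size 2, min 14) -> median=12.5
Step 5: insert 34 -> lo=[1, 11, 14] (size 3, max 14) hi=[34, 34] (size 2, min 34) -> median=14
Step 6: insert 1 -> lo=[1, 1, 11] (size 3, max 11) hi=[14, 34, 34] (size 3, min 14) -> median=12.5
Step 7: insert 42 -> lo=[1, 1, 11, 14] (size 4, max 14) hi=[34, 34, 42] (size 3, min 34) -> median=14
Step 8: insert 13 -> lo=[1, 1, 11, 13] (size 4, max 13) hi=[14, 34, 34, 42] (size 4, min 14) -> median=13.5
Step 9: insert 47 -> lo=[1, 1, 11, 13, 14] (size 5, max 14) hi=[34, 34, 42, 47] (size 4, min 34) -> median=14
Step 10: insert 19 -> lo=[1, 1, 11, 13, 14] (size 5, max 14) hi=[19, 34, 34, 42, 47] (size 5, min 19) -> median=16.5
Step 11: insert 2 -> lo=[1, 1, 2, 11, 13, 14] (size 6, max 14) hi=[19, 34, 34, 42, 47] (size 5, min 19) -> median=14
Step 12: insert 23 -> lo=[1, 1, 2, 11, 13, 14] (size 6, max 14) hi=[19, 23, 34, 34, 42, 47] (size 6, min 19) -> median=16.5

Answer: 34 24 14 12.5 14 12.5 14 13.5 14 16.5 14 16.5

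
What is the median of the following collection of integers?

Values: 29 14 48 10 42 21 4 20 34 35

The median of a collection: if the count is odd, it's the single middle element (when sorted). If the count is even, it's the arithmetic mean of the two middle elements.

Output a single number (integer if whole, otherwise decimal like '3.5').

Step 1: insert 29 -> lo=[29] (size 1, max 29) hi=[] (size 0) -> median=29
Step 2: insert 14 -> lo=[14] (size 1, max 14) hi=[29] (size 1, min 29) -> median=21.5
Step 3: insert 48 -> lo=[14, 29] (size 2, max 29) hi=[48] (size 1, min 48) -> median=29
Step 4: insert 10 -> lo=[10, 14] (size 2, max 14) hi=[29, 48] (size 2, min 29) -> median=21.5
Step 5: insert 42 -> lo=[10, 14, 29] (size 3, max 29) hi=[42, 48] (size 2, min 42) -> median=29
Step 6: insert 21 -> lo=[10, 14, 21] (size 3, max 21) hi=[29, 42, 48] (size 3, min 29) -> median=25
Step 7: insert 4 -> lo=[4, 10, 14, 21] (size 4, max 21) hi=[29, 42, 48] (size 3, min 29) -> median=21
Step 8: insert 20 -> lo=[4, 10, 14, 20] (size 4, max 20) hi=[21, 29, 42, 48] (size 4, min 21) -> median=20.5
Step 9: insert 34 -> lo=[4, 10, 14, 20, 21] (size 5, max 21) hi=[29, 34, 42, 48] (size 4, min 29) -> median=21
Step 10: insert 35 -> lo=[4, 10, 14, 20, 21] (size 5, max 21) hi=[29, 34, 35, 42, 48] (size 5, min 29) -> median=25

Answer: 25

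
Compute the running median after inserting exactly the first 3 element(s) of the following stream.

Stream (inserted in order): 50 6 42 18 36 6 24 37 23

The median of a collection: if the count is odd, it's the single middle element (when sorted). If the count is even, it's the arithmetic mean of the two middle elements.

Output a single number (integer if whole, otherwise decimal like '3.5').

Answer: 42

Derivation:
Step 1: insert 50 -> lo=[50] (size 1, max 50) hi=[] (size 0) -> median=50
Step 2: insert 6 -> lo=[6] (size 1, max 6) hi=[50] (size 1, min 50) -> median=28
Step 3: insert 42 -> lo=[6, 42] (size 2, max 42) hi=[50] (size 1, min 50) -> median=42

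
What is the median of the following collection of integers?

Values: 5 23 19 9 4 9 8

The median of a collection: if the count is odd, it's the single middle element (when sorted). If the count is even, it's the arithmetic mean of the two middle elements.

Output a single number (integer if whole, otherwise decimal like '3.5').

Answer: 9

Derivation:
Step 1: insert 5 -> lo=[5] (size 1, max 5) hi=[] (size 0) -> median=5
Step 2: insert 23 -> lo=[5] (size 1, max 5) hi=[23] (size 1, min 23) -> median=14
Step 3: insert 19 -> lo=[5, 19] (size 2, max 19) hi=[23] (size 1, min 23) -> median=19
Step 4: insert 9 -> lo=[5, 9] (size 2, max 9) hi=[19, 23] (size 2, min 19) -> median=14
Step 5: insert 4 -> lo=[4, 5, 9] (size 3, max 9) hi=[19, 23] (size 2, min 19) -> median=9
Step 6: insert 9 -> lo=[4, 5, 9] (size 3, max 9) hi=[9, 19, 23] (size 3, min 9) -> median=9
Step 7: insert 8 -> lo=[4, 5, 8, 9] (size 4, max 9) hi=[9, 19, 23] (size 3, min 9) -> median=9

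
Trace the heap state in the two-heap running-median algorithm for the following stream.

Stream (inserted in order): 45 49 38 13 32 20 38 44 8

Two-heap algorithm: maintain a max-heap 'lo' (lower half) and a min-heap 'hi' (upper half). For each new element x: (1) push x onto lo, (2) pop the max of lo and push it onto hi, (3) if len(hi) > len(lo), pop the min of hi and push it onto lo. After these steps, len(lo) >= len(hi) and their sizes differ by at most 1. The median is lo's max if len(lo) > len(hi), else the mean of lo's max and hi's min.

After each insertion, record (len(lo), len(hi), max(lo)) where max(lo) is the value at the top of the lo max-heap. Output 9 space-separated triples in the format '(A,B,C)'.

Step 1: insert 45 -> lo=[45] hi=[] -> (len(lo)=1, len(hi)=0, max(lo)=45)
Step 2: insert 49 -> lo=[45] hi=[49] -> (len(lo)=1, len(hi)=1, max(lo)=45)
Step 3: insert 38 -> lo=[38, 45] hi=[49] -> (len(lo)=2, len(hi)=1, max(lo)=45)
Step 4: insert 13 -> lo=[13, 38] hi=[45, 49] -> (len(lo)=2, len(hi)=2, max(lo)=38)
Step 5: insert 32 -> lo=[13, 32, 38] hi=[45, 49] -> (len(lo)=3, len(hi)=2, max(lo)=38)
Step 6: insert 20 -> lo=[13, 20, 32] hi=[38, 45, 49] -> (len(lo)=3, len(hi)=3, max(lo)=32)
Step 7: insert 38 -> lo=[13, 20, 32, 38] hi=[38, 45, 49] -> (len(lo)=4, len(hi)=3, max(lo)=38)
Step 8: insert 44 -> lo=[13, 20, 32, 38] hi=[38, 44, 45, 49] -> (len(lo)=4, len(hi)=4, max(lo)=38)
Step 9: insert 8 -> lo=[8, 13, 20, 32, 38] hi=[38, 44, 45, 49] -> (len(lo)=5, len(hi)=4, max(lo)=38)

Answer: (1,0,45) (1,1,45) (2,1,45) (2,2,38) (3,2,38) (3,3,32) (4,3,38) (4,4,38) (5,4,38)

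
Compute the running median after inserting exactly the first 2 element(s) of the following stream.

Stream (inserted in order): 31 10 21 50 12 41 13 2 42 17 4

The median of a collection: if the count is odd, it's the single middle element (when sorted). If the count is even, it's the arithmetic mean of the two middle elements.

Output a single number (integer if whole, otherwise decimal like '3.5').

Step 1: insert 31 -> lo=[31] (size 1, max 31) hi=[] (size 0) -> median=31
Step 2: insert 10 -> lo=[10] (size 1, max 10) hi=[31] (size 1, min 31) -> median=20.5

Answer: 20.5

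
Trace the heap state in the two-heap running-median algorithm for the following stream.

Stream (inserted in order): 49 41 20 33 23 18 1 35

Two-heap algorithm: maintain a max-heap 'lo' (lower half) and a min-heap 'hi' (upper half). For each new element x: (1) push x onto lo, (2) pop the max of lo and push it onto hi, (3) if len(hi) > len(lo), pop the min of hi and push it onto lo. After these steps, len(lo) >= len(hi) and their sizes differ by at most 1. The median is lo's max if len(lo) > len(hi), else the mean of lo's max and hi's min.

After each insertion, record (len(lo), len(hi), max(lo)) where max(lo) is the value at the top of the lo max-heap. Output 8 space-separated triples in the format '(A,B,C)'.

Step 1: insert 49 -> lo=[49] hi=[] -> (len(lo)=1, len(hi)=0, max(lo)=49)
Step 2: insert 41 -> lo=[41] hi=[49] -> (len(lo)=1, len(hi)=1, max(lo)=41)
Step 3: insert 20 -> lo=[20, 41] hi=[49] -> (len(lo)=2, len(hi)=1, max(lo)=41)
Step 4: insert 33 -> lo=[20, 33] hi=[41, 49] -> (len(lo)=2, len(hi)=2, max(lo)=33)
Step 5: insert 23 -> lo=[20, 23, 33] hi=[41, 49] -> (len(lo)=3, len(hi)=2, max(lo)=33)
Step 6: insert 18 -> lo=[18, 20, 23] hi=[33, 41, 49] -> (len(lo)=3, len(hi)=3, max(lo)=23)
Step 7: insert 1 -> lo=[1, 18, 20, 23] hi=[33, 41, 49] -> (len(lo)=4, len(hi)=3, max(lo)=23)
Step 8: insert 35 -> lo=[1, 18, 20, 23] hi=[33, 35, 41, 49] -> (len(lo)=4, len(hi)=4, max(lo)=23)

Answer: (1,0,49) (1,1,41) (2,1,41) (2,2,33) (3,2,33) (3,3,23) (4,3,23) (4,4,23)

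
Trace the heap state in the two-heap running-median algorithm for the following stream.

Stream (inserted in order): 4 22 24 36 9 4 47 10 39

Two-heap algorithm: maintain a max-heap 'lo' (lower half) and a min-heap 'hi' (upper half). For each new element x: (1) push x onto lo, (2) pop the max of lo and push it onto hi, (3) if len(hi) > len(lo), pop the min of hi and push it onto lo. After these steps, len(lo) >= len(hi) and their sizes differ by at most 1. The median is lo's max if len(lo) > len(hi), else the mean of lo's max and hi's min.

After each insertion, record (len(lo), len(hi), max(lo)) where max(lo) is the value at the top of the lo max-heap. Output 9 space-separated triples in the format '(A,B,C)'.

Answer: (1,0,4) (1,1,4) (2,1,22) (2,2,22) (3,2,22) (3,3,9) (4,3,22) (4,4,10) (5,4,22)

Derivation:
Step 1: insert 4 -> lo=[4] hi=[] -> (len(lo)=1, len(hi)=0, max(lo)=4)
Step 2: insert 22 -> lo=[4] hi=[22] -> (len(lo)=1, len(hi)=1, max(lo)=4)
Step 3: insert 24 -> lo=[4, 22] hi=[24] -> (len(lo)=2, len(hi)=1, max(lo)=22)
Step 4: insert 36 -> lo=[4, 22] hi=[24, 36] -> (len(lo)=2, len(hi)=2, max(lo)=22)
Step 5: insert 9 -> lo=[4, 9, 22] hi=[24, 36] -> (len(lo)=3, len(hi)=2, max(lo)=22)
Step 6: insert 4 -> lo=[4, 4, 9] hi=[22, 24, 36] -> (len(lo)=3, len(hi)=3, max(lo)=9)
Step 7: insert 47 -> lo=[4, 4, 9, 22] hi=[24, 36, 47] -> (len(lo)=4, len(hi)=3, max(lo)=22)
Step 8: insert 10 -> lo=[4, 4, 9, 10] hi=[22, 24, 36, 47] -> (len(lo)=4, len(hi)=4, max(lo)=10)
Step 9: insert 39 -> lo=[4, 4, 9, 10, 22] hi=[24, 36, 39, 47] -> (len(lo)=5, len(hi)=4, max(lo)=22)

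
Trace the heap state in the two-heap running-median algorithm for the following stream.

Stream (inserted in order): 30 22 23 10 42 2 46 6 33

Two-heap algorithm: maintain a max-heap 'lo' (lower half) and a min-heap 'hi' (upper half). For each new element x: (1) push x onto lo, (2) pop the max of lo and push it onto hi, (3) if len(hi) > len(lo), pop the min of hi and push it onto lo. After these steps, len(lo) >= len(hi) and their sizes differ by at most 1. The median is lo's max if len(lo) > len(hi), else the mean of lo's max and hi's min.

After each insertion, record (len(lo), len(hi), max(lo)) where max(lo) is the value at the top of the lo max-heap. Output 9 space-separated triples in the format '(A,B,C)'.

Answer: (1,0,30) (1,1,22) (2,1,23) (2,2,22) (3,2,23) (3,3,22) (4,3,23) (4,4,22) (5,4,23)

Derivation:
Step 1: insert 30 -> lo=[30] hi=[] -> (len(lo)=1, len(hi)=0, max(lo)=30)
Step 2: insert 22 -> lo=[22] hi=[30] -> (len(lo)=1, len(hi)=1, max(lo)=22)
Step 3: insert 23 -> lo=[22, 23] hi=[30] -> (len(lo)=2, len(hi)=1, max(lo)=23)
Step 4: insert 10 -> lo=[10, 22] hi=[23, 30] -> (len(lo)=2, len(hi)=2, max(lo)=22)
Step 5: insert 42 -> lo=[10, 22, 23] hi=[30, 42] -> (len(lo)=3, len(hi)=2, max(lo)=23)
Step 6: insert 2 -> lo=[2, 10, 22] hi=[23, 30, 42] -> (len(lo)=3, len(hi)=3, max(lo)=22)
Step 7: insert 46 -> lo=[2, 10, 22, 23] hi=[30, 42, 46] -> (len(lo)=4, len(hi)=3, max(lo)=23)
Step 8: insert 6 -> lo=[2, 6, 10, 22] hi=[23, 30, 42, 46] -> (len(lo)=4, len(hi)=4, max(lo)=22)
Step 9: insert 33 -> lo=[2, 6, 10, 22, 23] hi=[30, 33, 42, 46] -> (len(lo)=5, len(hi)=4, max(lo)=23)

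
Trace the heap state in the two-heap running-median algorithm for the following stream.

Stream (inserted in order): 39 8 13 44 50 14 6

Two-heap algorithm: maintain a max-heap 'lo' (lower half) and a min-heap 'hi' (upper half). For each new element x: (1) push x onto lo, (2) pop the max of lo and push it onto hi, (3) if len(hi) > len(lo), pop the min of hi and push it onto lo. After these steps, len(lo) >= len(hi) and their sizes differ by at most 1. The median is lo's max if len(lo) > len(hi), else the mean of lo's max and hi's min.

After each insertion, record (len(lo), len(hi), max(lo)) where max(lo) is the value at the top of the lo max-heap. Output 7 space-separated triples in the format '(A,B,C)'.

Answer: (1,0,39) (1,1,8) (2,1,13) (2,2,13) (3,2,39) (3,3,14) (4,3,14)

Derivation:
Step 1: insert 39 -> lo=[39] hi=[] -> (len(lo)=1, len(hi)=0, max(lo)=39)
Step 2: insert 8 -> lo=[8] hi=[39] -> (len(lo)=1, len(hi)=1, max(lo)=8)
Step 3: insert 13 -> lo=[8, 13] hi=[39] -> (len(lo)=2, len(hi)=1, max(lo)=13)
Step 4: insert 44 -> lo=[8, 13] hi=[39, 44] -> (len(lo)=2, len(hi)=2, max(lo)=13)
Step 5: insert 50 -> lo=[8, 13, 39] hi=[44, 50] -> (len(lo)=3, len(hi)=2, max(lo)=39)
Step 6: insert 14 -> lo=[8, 13, 14] hi=[39, 44, 50] -> (len(lo)=3, len(hi)=3, max(lo)=14)
Step 7: insert 6 -> lo=[6, 8, 13, 14] hi=[39, 44, 50] -> (len(lo)=4, len(hi)=3, max(lo)=14)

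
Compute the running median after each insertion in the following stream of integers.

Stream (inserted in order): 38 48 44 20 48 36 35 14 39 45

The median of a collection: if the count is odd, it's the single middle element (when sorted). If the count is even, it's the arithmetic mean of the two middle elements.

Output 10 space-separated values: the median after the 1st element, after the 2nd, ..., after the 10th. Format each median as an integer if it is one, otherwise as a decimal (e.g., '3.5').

Step 1: insert 38 -> lo=[38] (size 1, max 38) hi=[] (size 0) -> median=38
Step 2: insert 48 -> lo=[38] (size 1, max 38) hi=[48] (size 1, min 48) -> median=43
Step 3: insert 44 -> lo=[38, 44] (size 2, max 44) hi=[48] (size 1, min 48) -> median=44
Step 4: insert 20 -> lo=[20, 38] (size 2, max 38) hi=[44, 48] (size 2, min 44) -> median=41
Step 5: insert 48 -> lo=[20, 38, 44] (size 3, max 44) hi=[48, 48] (size 2, min 48) -> median=44
Step 6: insert 36 -> lo=[20, 36, 38] (size 3, max 38) hi=[44, 48, 48] (size 3, min 44) -> median=41
Step 7: insert 35 -> lo=[20, 35, 36, 38] (size 4, max 38) hi=[44, 48, 48] (size 3, min 44) -> median=38
Step 8: insert 14 -> lo=[14, 20, 35, 36] (size 4, max 36) hi=[38, 44, 48, 48] (size 4, min 38) -> median=37
Step 9: insert 39 -> lo=[14, 20, 35, 36, 38] (size 5, max 38) hi=[39, 44, 48, 48] (size 4, min 39) -> median=38
Step 10: insert 45 -> lo=[14, 20, 35, 36, 38] (size 5, max 38) hi=[39, 44, 45, 48, 48] (size 5, min 39) -> median=38.5

Answer: 38 43 44 41 44 41 38 37 38 38.5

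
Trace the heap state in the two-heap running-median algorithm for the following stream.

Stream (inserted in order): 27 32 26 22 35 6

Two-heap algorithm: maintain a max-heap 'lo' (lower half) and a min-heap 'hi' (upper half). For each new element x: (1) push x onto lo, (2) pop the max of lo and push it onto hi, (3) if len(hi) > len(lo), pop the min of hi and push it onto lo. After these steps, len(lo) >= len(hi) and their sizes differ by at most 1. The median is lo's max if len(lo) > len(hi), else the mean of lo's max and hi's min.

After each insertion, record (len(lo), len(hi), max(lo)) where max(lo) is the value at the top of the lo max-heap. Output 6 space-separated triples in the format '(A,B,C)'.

Step 1: insert 27 -> lo=[27] hi=[] -> (len(lo)=1, len(hi)=0, max(lo)=27)
Step 2: insert 32 -> lo=[27] hi=[32] -> (len(lo)=1, len(hi)=1, max(lo)=27)
Step 3: insert 26 -> lo=[26, 27] hi=[32] -> (len(lo)=2, len(hi)=1, max(lo)=27)
Step 4: insert 22 -> lo=[22, 26] hi=[27, 32] -> (len(lo)=2, len(hi)=2, max(lo)=26)
Step 5: insert 35 -> lo=[22, 26, 27] hi=[32, 35] -> (len(lo)=3, len(hi)=2, max(lo)=27)
Step 6: insert 6 -> lo=[6, 22, 26] hi=[27, 32, 35] -> (len(lo)=3, len(hi)=3, max(lo)=26)

Answer: (1,0,27) (1,1,27) (2,1,27) (2,2,26) (3,2,27) (3,3,26)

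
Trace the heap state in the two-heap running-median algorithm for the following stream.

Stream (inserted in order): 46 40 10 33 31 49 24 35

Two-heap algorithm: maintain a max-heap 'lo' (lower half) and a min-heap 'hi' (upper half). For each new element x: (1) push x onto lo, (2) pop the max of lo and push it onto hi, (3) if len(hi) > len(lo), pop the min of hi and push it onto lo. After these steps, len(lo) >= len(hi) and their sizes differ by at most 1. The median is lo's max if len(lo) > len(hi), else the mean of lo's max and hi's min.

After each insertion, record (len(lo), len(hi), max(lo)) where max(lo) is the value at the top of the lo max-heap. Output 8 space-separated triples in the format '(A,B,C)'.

Step 1: insert 46 -> lo=[46] hi=[] -> (len(lo)=1, len(hi)=0, max(lo)=46)
Step 2: insert 40 -> lo=[40] hi=[46] -> (len(lo)=1, len(hi)=1, max(lo)=40)
Step 3: insert 10 -> lo=[10, 40] hi=[46] -> (len(lo)=2, len(hi)=1, max(lo)=40)
Step 4: insert 33 -> lo=[10, 33] hi=[40, 46] -> (len(lo)=2, len(hi)=2, max(lo)=33)
Step 5: insert 31 -> lo=[10, 31, 33] hi=[40, 46] -> (len(lo)=3, len(hi)=2, max(lo)=33)
Step 6: insert 49 -> lo=[10, 31, 33] hi=[40, 46, 49] -> (len(lo)=3, len(hi)=3, max(lo)=33)
Step 7: insert 24 -> lo=[10, 24, 31, 33] hi=[40, 46, 49] -> (len(lo)=4, len(hi)=3, max(lo)=33)
Step 8: insert 35 -> lo=[10, 24, 31, 33] hi=[35, 40, 46, 49] -> (len(lo)=4, len(hi)=4, max(lo)=33)

Answer: (1,0,46) (1,1,40) (2,1,40) (2,2,33) (3,2,33) (3,3,33) (4,3,33) (4,4,33)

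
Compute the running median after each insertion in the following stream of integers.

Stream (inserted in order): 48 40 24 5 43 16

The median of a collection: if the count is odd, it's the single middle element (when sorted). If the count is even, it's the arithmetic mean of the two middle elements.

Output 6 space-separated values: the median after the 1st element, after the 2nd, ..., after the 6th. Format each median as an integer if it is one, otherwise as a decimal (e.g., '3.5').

Answer: 48 44 40 32 40 32

Derivation:
Step 1: insert 48 -> lo=[48] (size 1, max 48) hi=[] (size 0) -> median=48
Step 2: insert 40 -> lo=[40] (size 1, max 40) hi=[48] (size 1, min 48) -> median=44
Step 3: insert 24 -> lo=[24, 40] (size 2, max 40) hi=[48] (size 1, min 48) -> median=40
Step 4: insert 5 -> lo=[5, 24] (size 2, max 24) hi=[40, 48] (size 2, min 40) -> median=32
Step 5: insert 43 -> lo=[5, 24, 40] (size 3, max 40) hi=[43, 48] (size 2, min 43) -> median=40
Step 6: insert 16 -> lo=[5, 16, 24] (size 3, max 24) hi=[40, 43, 48] (size 3, min 40) -> median=32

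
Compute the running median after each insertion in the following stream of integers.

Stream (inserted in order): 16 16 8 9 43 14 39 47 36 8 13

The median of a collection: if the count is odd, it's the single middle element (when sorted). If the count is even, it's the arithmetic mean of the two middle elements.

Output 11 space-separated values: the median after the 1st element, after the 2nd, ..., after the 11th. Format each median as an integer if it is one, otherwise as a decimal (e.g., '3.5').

Step 1: insert 16 -> lo=[16] (size 1, max 16) hi=[] (size 0) -> median=16
Step 2: insert 16 -> lo=[16] (size 1, max 16) hi=[16] (size 1, min 16) -> median=16
Step 3: insert 8 -> lo=[8, 16] (size 2, max 16) hi=[16] (size 1, min 16) -> median=16
Step 4: insert 9 -> lo=[8, 9] (size 2, max 9) hi=[16, 16] (size 2, min 16) -> median=12.5
Step 5: insert 43 -> lo=[8, 9, 16] (size 3, max 16) hi=[16, 43] (size 2, min 16) -> median=16
Step 6: insert 14 -> lo=[8, 9, 14] (size 3, max 14) hi=[16, 16, 43] (size 3, min 16) -> median=15
Step 7: insert 39 -> lo=[8, 9, 14, 16] (size 4, max 16) hi=[16, 39, 43] (size 3, min 16) -> median=16
Step 8: insert 47 -> lo=[8, 9, 14, 16] (size 4, max 16) hi=[16, 39, 43, 47] (size 4, min 16) -> median=16
Step 9: insert 36 -> lo=[8, 9, 14, 16, 16] (size 5, max 16) hi=[36, 39, 43, 47] (size 4, min 36) -> median=16
Step 10: insert 8 -> lo=[8, 8, 9, 14, 16] (size 5, max 16) hi=[16, 36, 39, 43, 47] (size 5, min 16) -> median=16
Step 11: insert 13 -> lo=[8, 8, 9, 13, 14, 16] (size 6, max 16) hi=[16, 36, 39, 43, 47] (size 5, min 16) -> median=16

Answer: 16 16 16 12.5 16 15 16 16 16 16 16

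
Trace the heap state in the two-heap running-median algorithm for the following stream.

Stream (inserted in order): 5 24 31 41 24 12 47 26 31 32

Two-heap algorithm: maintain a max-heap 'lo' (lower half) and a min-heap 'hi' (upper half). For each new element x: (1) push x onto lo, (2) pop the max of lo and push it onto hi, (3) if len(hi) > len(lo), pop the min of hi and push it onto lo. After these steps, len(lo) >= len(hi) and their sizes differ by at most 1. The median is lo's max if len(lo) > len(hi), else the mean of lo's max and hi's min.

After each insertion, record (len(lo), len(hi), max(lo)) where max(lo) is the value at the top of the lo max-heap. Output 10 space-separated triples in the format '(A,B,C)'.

Answer: (1,0,5) (1,1,5) (2,1,24) (2,2,24) (3,2,24) (3,3,24) (4,3,24) (4,4,24) (5,4,26) (5,5,26)

Derivation:
Step 1: insert 5 -> lo=[5] hi=[] -> (len(lo)=1, len(hi)=0, max(lo)=5)
Step 2: insert 24 -> lo=[5] hi=[24] -> (len(lo)=1, len(hi)=1, max(lo)=5)
Step 3: insert 31 -> lo=[5, 24] hi=[31] -> (len(lo)=2, len(hi)=1, max(lo)=24)
Step 4: insert 41 -> lo=[5, 24] hi=[31, 41] -> (len(lo)=2, len(hi)=2, max(lo)=24)
Step 5: insert 24 -> lo=[5, 24, 24] hi=[31, 41] -> (len(lo)=3, len(hi)=2, max(lo)=24)
Step 6: insert 12 -> lo=[5, 12, 24] hi=[24, 31, 41] -> (len(lo)=3, len(hi)=3, max(lo)=24)
Step 7: insert 47 -> lo=[5, 12, 24, 24] hi=[31, 41, 47] -> (len(lo)=4, len(hi)=3, max(lo)=24)
Step 8: insert 26 -> lo=[5, 12, 24, 24] hi=[26, 31, 41, 47] -> (len(lo)=4, len(hi)=4, max(lo)=24)
Step 9: insert 31 -> lo=[5, 12, 24, 24, 26] hi=[31, 31, 41, 47] -> (len(lo)=5, len(hi)=4, max(lo)=26)
Step 10: insert 32 -> lo=[5, 12, 24, 24, 26] hi=[31, 31, 32, 41, 47] -> (len(lo)=5, len(hi)=5, max(lo)=26)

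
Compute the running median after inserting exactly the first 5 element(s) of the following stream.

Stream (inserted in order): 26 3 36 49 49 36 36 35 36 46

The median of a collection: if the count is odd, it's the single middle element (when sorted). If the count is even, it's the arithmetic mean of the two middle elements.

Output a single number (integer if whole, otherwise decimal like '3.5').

Step 1: insert 26 -> lo=[26] (size 1, max 26) hi=[] (size 0) -> median=26
Step 2: insert 3 -> lo=[3] (size 1, max 3) hi=[26] (size 1, min 26) -> median=14.5
Step 3: insert 36 -> lo=[3, 26] (size 2, max 26) hi=[36] (size 1, min 36) -> median=26
Step 4: insert 49 -> lo=[3, 26] (size 2, max 26) hi=[36, 49] (size 2, min 36) -> median=31
Step 5: insert 49 -> lo=[3, 26, 36] (size 3, max 36) hi=[49, 49] (size 2, min 49) -> median=36

Answer: 36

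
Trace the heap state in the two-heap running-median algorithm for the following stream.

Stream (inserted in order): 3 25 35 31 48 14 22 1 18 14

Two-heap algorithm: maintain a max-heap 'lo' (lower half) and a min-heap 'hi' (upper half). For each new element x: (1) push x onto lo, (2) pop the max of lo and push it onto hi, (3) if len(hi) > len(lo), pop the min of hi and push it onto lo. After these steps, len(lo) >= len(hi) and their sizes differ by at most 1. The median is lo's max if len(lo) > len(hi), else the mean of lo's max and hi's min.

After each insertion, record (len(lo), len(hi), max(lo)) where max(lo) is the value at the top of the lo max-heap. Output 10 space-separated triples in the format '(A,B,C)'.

Answer: (1,0,3) (1,1,3) (2,1,25) (2,2,25) (3,2,31) (3,3,25) (4,3,25) (4,4,22) (5,4,22) (5,5,18)

Derivation:
Step 1: insert 3 -> lo=[3] hi=[] -> (len(lo)=1, len(hi)=0, max(lo)=3)
Step 2: insert 25 -> lo=[3] hi=[25] -> (len(lo)=1, len(hi)=1, max(lo)=3)
Step 3: insert 35 -> lo=[3, 25] hi=[35] -> (len(lo)=2, len(hi)=1, max(lo)=25)
Step 4: insert 31 -> lo=[3, 25] hi=[31, 35] -> (len(lo)=2, len(hi)=2, max(lo)=25)
Step 5: insert 48 -> lo=[3, 25, 31] hi=[35, 48] -> (len(lo)=3, len(hi)=2, max(lo)=31)
Step 6: insert 14 -> lo=[3, 14, 25] hi=[31, 35, 48] -> (len(lo)=3, len(hi)=3, max(lo)=25)
Step 7: insert 22 -> lo=[3, 14, 22, 25] hi=[31, 35, 48] -> (len(lo)=4, len(hi)=3, max(lo)=25)
Step 8: insert 1 -> lo=[1, 3, 14, 22] hi=[25, 31, 35, 48] -> (len(lo)=4, len(hi)=4, max(lo)=22)
Step 9: insert 18 -> lo=[1, 3, 14, 18, 22] hi=[25, 31, 35, 48] -> (len(lo)=5, len(hi)=4, max(lo)=22)
Step 10: insert 14 -> lo=[1, 3, 14, 14, 18] hi=[22, 25, 31, 35, 48] -> (len(lo)=5, len(hi)=5, max(lo)=18)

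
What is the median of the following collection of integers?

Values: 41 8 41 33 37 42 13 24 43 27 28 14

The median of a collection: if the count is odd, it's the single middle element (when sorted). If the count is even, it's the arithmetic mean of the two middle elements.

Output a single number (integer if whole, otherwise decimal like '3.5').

Step 1: insert 41 -> lo=[41] (size 1, max 41) hi=[] (size 0) -> median=41
Step 2: insert 8 -> lo=[8] (size 1, max 8) hi=[41] (size 1, min 41) -> median=24.5
Step 3: insert 41 -> lo=[8, 41] (size 2, max 41) hi=[41] (size 1, min 41) -> median=41
Step 4: insert 33 -> lo=[8, 33] (size 2, max 33) hi=[41, 41] (size 2, min 41) -> median=37
Step 5: insert 37 -> lo=[8, 33, 37] (size 3, max 37) hi=[41, 41] (size 2, min 41) -> median=37
Step 6: insert 42 -> lo=[8, 33, 37] (size 3, max 37) hi=[41, 41, 42] (size 3, min 41) -> median=39
Step 7: insert 13 -> lo=[8, 13, 33, 37] (size 4, max 37) hi=[41, 41, 42] (size 3, min 41) -> median=37
Step 8: insert 24 -> lo=[8, 13, 24, 33] (size 4, max 33) hi=[37, 41, 41, 42] (size 4, min 37) -> median=35
Step 9: insert 43 -> lo=[8, 13, 24, 33, 37] (size 5, max 37) hi=[41, 41, 42, 43] (size 4, min 41) -> median=37
Step 10: insert 27 -> lo=[8, 13, 24, 27, 33] (size 5, max 33) hi=[37, 41, 41, 42, 43] (size 5, min 37) -> median=35
Step 11: insert 28 -> lo=[8, 13, 24, 27, 28, 33] (size 6, max 33) hi=[37, 41, 41, 42, 43] (size 5, min 37) -> median=33
Step 12: insert 14 -> lo=[8, 13, 14, 24, 27, 28] (size 6, max 28) hi=[33, 37, 41, 41, 42, 43] (size 6, min 33) -> median=30.5

Answer: 30.5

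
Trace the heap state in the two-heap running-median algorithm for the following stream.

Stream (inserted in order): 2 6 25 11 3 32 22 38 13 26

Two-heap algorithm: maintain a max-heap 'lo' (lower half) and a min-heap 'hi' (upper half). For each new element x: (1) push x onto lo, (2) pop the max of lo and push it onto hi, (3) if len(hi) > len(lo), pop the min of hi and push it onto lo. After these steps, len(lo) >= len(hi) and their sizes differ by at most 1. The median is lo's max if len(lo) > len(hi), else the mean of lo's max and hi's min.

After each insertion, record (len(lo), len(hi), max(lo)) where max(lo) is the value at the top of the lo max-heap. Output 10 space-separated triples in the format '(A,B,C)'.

Step 1: insert 2 -> lo=[2] hi=[] -> (len(lo)=1, len(hi)=0, max(lo)=2)
Step 2: insert 6 -> lo=[2] hi=[6] -> (len(lo)=1, len(hi)=1, max(lo)=2)
Step 3: insert 25 -> lo=[2, 6] hi=[25] -> (len(lo)=2, len(hi)=1, max(lo)=6)
Step 4: insert 11 -> lo=[2, 6] hi=[11, 25] -> (len(lo)=2, len(hi)=2, max(lo)=6)
Step 5: insert 3 -> lo=[2, 3, 6] hi=[11, 25] -> (len(lo)=3, len(hi)=2, max(lo)=6)
Step 6: insert 32 -> lo=[2, 3, 6] hi=[11, 25, 32] -> (len(lo)=3, len(hi)=3, max(lo)=6)
Step 7: insert 22 -> lo=[2, 3, 6, 11] hi=[22, 25, 32] -> (len(lo)=4, len(hi)=3, max(lo)=11)
Step 8: insert 38 -> lo=[2, 3, 6, 11] hi=[22, 25, 32, 38] -> (len(lo)=4, len(hi)=4, max(lo)=11)
Step 9: insert 13 -> lo=[2, 3, 6, 11, 13] hi=[22, 25, 32, 38] -> (len(lo)=5, len(hi)=4, max(lo)=13)
Step 10: insert 26 -> lo=[2, 3, 6, 11, 13] hi=[22, 25, 26, 32, 38] -> (len(lo)=5, len(hi)=5, max(lo)=13)

Answer: (1,0,2) (1,1,2) (2,1,6) (2,2,6) (3,2,6) (3,3,6) (4,3,11) (4,4,11) (5,4,13) (5,5,13)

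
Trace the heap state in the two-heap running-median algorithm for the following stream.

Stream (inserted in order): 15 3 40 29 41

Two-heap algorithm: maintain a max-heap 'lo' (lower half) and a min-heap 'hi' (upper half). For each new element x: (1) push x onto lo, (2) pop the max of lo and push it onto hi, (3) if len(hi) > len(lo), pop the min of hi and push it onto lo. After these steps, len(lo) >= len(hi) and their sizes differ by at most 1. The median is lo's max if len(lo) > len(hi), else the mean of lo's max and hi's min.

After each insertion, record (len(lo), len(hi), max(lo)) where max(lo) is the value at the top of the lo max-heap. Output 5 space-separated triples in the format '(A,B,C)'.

Step 1: insert 15 -> lo=[15] hi=[] -> (len(lo)=1, len(hi)=0, max(lo)=15)
Step 2: insert 3 -> lo=[3] hi=[15] -> (len(lo)=1, len(hi)=1, max(lo)=3)
Step 3: insert 40 -> lo=[3, 15] hi=[40] -> (len(lo)=2, len(hi)=1, max(lo)=15)
Step 4: insert 29 -> lo=[3, 15] hi=[29, 40] -> (len(lo)=2, len(hi)=2, max(lo)=15)
Step 5: insert 41 -> lo=[3, 15, 29] hi=[40, 41] -> (len(lo)=3, len(hi)=2, max(lo)=29)

Answer: (1,0,15) (1,1,3) (2,1,15) (2,2,15) (3,2,29)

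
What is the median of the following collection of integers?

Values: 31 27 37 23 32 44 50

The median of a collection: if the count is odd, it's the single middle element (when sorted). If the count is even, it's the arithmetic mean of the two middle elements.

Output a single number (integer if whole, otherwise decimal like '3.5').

Answer: 32

Derivation:
Step 1: insert 31 -> lo=[31] (size 1, max 31) hi=[] (size 0) -> median=31
Step 2: insert 27 -> lo=[27] (size 1, max 27) hi=[31] (size 1, min 31) -> median=29
Step 3: insert 37 -> lo=[27, 31] (size 2, max 31) hi=[37] (size 1, min 37) -> median=31
Step 4: insert 23 -> lo=[23, 27] (size 2, max 27) hi=[31, 37] (size 2, min 31) -> median=29
Step 5: insert 32 -> lo=[23, 27, 31] (size 3, max 31) hi=[32, 37] (size 2, min 32) -> median=31
Step 6: insert 44 -> lo=[23, 27, 31] (size 3, max 31) hi=[32, 37, 44] (size 3, min 32) -> median=31.5
Step 7: insert 50 -> lo=[23, 27, 31, 32] (size 4, max 32) hi=[37, 44, 50] (size 3, min 37) -> median=32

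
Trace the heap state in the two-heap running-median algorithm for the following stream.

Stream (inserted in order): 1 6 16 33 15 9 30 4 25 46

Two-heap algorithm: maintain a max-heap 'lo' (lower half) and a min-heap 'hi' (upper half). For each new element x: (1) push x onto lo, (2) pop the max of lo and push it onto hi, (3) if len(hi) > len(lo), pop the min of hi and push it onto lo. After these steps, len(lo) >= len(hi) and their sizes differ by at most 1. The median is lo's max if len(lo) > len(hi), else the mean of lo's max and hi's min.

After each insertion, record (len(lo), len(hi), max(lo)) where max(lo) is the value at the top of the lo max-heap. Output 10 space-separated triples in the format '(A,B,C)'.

Step 1: insert 1 -> lo=[1] hi=[] -> (len(lo)=1, len(hi)=0, max(lo)=1)
Step 2: insert 6 -> lo=[1] hi=[6] -> (len(lo)=1, len(hi)=1, max(lo)=1)
Step 3: insert 16 -> lo=[1, 6] hi=[16] -> (len(lo)=2, len(hi)=1, max(lo)=6)
Step 4: insert 33 -> lo=[1, 6] hi=[16, 33] -> (len(lo)=2, len(hi)=2, max(lo)=6)
Step 5: insert 15 -> lo=[1, 6, 15] hi=[16, 33] -> (len(lo)=3, len(hi)=2, max(lo)=15)
Step 6: insert 9 -> lo=[1, 6, 9] hi=[15, 16, 33] -> (len(lo)=3, len(hi)=3, max(lo)=9)
Step 7: insert 30 -> lo=[1, 6, 9, 15] hi=[16, 30, 33] -> (len(lo)=4, len(hi)=3, max(lo)=15)
Step 8: insert 4 -> lo=[1, 4, 6, 9] hi=[15, 16, 30, 33] -> (len(lo)=4, len(hi)=4, max(lo)=9)
Step 9: insert 25 -> lo=[1, 4, 6, 9, 15] hi=[16, 25, 30, 33] -> (len(lo)=5, len(hi)=4, max(lo)=15)
Step 10: insert 46 -> lo=[1, 4, 6, 9, 15] hi=[16, 25, 30, 33, 46] -> (len(lo)=5, len(hi)=5, max(lo)=15)

Answer: (1,0,1) (1,1,1) (2,1,6) (2,2,6) (3,2,15) (3,3,9) (4,3,15) (4,4,9) (5,4,15) (5,5,15)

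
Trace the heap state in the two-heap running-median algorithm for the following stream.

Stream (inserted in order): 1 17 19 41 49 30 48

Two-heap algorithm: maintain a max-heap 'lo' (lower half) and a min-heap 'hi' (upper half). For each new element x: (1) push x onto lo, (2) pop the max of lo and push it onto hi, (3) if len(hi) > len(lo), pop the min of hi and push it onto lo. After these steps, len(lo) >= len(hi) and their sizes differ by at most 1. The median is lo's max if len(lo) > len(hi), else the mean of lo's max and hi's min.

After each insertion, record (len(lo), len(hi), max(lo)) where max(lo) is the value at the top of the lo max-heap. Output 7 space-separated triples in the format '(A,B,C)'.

Answer: (1,0,1) (1,1,1) (2,1,17) (2,2,17) (3,2,19) (3,3,19) (4,3,30)

Derivation:
Step 1: insert 1 -> lo=[1] hi=[] -> (len(lo)=1, len(hi)=0, max(lo)=1)
Step 2: insert 17 -> lo=[1] hi=[17] -> (len(lo)=1, len(hi)=1, max(lo)=1)
Step 3: insert 19 -> lo=[1, 17] hi=[19] -> (len(lo)=2, len(hi)=1, max(lo)=17)
Step 4: insert 41 -> lo=[1, 17] hi=[19, 41] -> (len(lo)=2, len(hi)=2, max(lo)=17)
Step 5: insert 49 -> lo=[1, 17, 19] hi=[41, 49] -> (len(lo)=3, len(hi)=2, max(lo)=19)
Step 6: insert 30 -> lo=[1, 17, 19] hi=[30, 41, 49] -> (len(lo)=3, len(hi)=3, max(lo)=19)
Step 7: insert 48 -> lo=[1, 17, 19, 30] hi=[41, 48, 49] -> (len(lo)=4, len(hi)=3, max(lo)=30)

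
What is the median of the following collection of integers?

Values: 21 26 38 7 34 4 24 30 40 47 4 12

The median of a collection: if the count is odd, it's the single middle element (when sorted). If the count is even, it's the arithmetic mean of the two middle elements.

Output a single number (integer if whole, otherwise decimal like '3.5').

Step 1: insert 21 -> lo=[21] (size 1, max 21) hi=[] (size 0) -> median=21
Step 2: insert 26 -> lo=[21] (size 1, max 21) hi=[26] (size 1, min 26) -> median=23.5
Step 3: insert 38 -> lo=[21, 26] (size 2, max 26) hi=[38] (size 1, min 38) -> median=26
Step 4: insert 7 -> lo=[7, 21] (size 2, max 21) hi=[26, 38] (size 2, min 26) -> median=23.5
Step 5: insert 34 -> lo=[7, 21, 26] (size 3, max 26) hi=[34, 38] (size 2, min 34) -> median=26
Step 6: insert 4 -> lo=[4, 7, 21] (size 3, max 21) hi=[26, 34, 38] (size 3, min 26) -> median=23.5
Step 7: insert 24 -> lo=[4, 7, 21, 24] (size 4, max 24) hi=[26, 34, 38] (size 3, min 26) -> median=24
Step 8: insert 30 -> lo=[4, 7, 21, 24] (size 4, max 24) hi=[26, 30, 34, 38] (size 4, min 26) -> median=25
Step 9: insert 40 -> lo=[4, 7, 21, 24, 26] (size 5, max 26) hi=[30, 34, 38, 40] (size 4, min 30) -> median=26
Step 10: insert 47 -> lo=[4, 7, 21, 24, 26] (size 5, max 26) hi=[30, 34, 38, 40, 47] (size 5, min 30) -> median=28
Step 11: insert 4 -> lo=[4, 4, 7, 21, 24, 26] (size 6, max 26) hi=[30, 34, 38, 40, 47] (size 5, min 30) -> median=26
Step 12: insert 12 -> lo=[4, 4, 7, 12, 21, 24] (size 6, max 24) hi=[26, 30, 34, 38, 40, 47] (size 6, min 26) -> median=25

Answer: 25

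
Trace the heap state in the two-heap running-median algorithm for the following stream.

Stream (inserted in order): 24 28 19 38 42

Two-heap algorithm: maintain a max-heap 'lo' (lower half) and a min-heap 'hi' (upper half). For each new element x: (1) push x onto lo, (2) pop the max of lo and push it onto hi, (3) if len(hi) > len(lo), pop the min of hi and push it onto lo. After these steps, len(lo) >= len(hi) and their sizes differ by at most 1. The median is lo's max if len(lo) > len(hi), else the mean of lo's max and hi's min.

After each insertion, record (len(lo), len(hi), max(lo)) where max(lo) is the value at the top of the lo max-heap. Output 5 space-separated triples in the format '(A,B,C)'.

Answer: (1,0,24) (1,1,24) (2,1,24) (2,2,24) (3,2,28)

Derivation:
Step 1: insert 24 -> lo=[24] hi=[] -> (len(lo)=1, len(hi)=0, max(lo)=24)
Step 2: insert 28 -> lo=[24] hi=[28] -> (len(lo)=1, len(hi)=1, max(lo)=24)
Step 3: insert 19 -> lo=[19, 24] hi=[28] -> (len(lo)=2, len(hi)=1, max(lo)=24)
Step 4: insert 38 -> lo=[19, 24] hi=[28, 38] -> (len(lo)=2, len(hi)=2, max(lo)=24)
Step 5: insert 42 -> lo=[19, 24, 28] hi=[38, 42] -> (len(lo)=3, len(hi)=2, max(lo)=28)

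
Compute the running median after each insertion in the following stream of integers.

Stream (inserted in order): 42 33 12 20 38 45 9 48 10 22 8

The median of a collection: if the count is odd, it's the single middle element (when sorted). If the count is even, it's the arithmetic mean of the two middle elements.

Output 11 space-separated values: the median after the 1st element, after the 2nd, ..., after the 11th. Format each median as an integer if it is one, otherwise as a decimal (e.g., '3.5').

Answer: 42 37.5 33 26.5 33 35.5 33 35.5 33 27.5 22

Derivation:
Step 1: insert 42 -> lo=[42] (size 1, max 42) hi=[] (size 0) -> median=42
Step 2: insert 33 -> lo=[33] (size 1, max 33) hi=[42] (size 1, min 42) -> median=37.5
Step 3: insert 12 -> lo=[12, 33] (size 2, max 33) hi=[42] (size 1, min 42) -> median=33
Step 4: insert 20 -> lo=[12, 20] (size 2, max 20) hi=[33, 42] (size 2, min 33) -> median=26.5
Step 5: insert 38 -> lo=[12, 20, 33] (size 3, max 33) hi=[38, 42] (size 2, min 38) -> median=33
Step 6: insert 45 -> lo=[12, 20, 33] (size 3, max 33) hi=[38, 42, 45] (size 3, min 38) -> median=35.5
Step 7: insert 9 -> lo=[9, 12, 20, 33] (size 4, max 33) hi=[38, 42, 45] (size 3, min 38) -> median=33
Step 8: insert 48 -> lo=[9, 12, 20, 33] (size 4, max 33) hi=[38, 42, 45, 48] (size 4, min 38) -> median=35.5
Step 9: insert 10 -> lo=[9, 10, 12, 20, 33] (size 5, max 33) hi=[38, 42, 45, 48] (size 4, min 38) -> median=33
Step 10: insert 22 -> lo=[9, 10, 12, 20, 22] (size 5, max 22) hi=[33, 38, 42, 45, 48] (size 5, min 33) -> median=27.5
Step 11: insert 8 -> lo=[8, 9, 10, 12, 20, 22] (size 6, max 22) hi=[33, 38, 42, 45, 48] (size 5, min 33) -> median=22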